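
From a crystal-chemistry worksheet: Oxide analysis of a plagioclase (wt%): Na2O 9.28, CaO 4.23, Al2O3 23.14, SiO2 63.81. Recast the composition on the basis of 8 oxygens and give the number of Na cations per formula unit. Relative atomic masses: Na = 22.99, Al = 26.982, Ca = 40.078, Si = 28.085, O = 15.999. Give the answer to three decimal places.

9.28 wt% Na2O ÷ 61.979 g/mol = 0.14973 mol, giving 0.29946 Na and 0.14973 O.
4.23 wt% CaO ÷ 56.077 g/mol = 0.07543 mol, giving 0.07543 Ca and 0.07543 O.
23.14 wt% Al2O3 ÷ 101.961 g/mol = 0.22695 mol, giving 0.45390 Al and 0.68085 O.
63.81 wt% SiO2 ÷ 60.083 g/mol = 1.06203 mol, giving 1.06203 Si and 2.12406 O.
Oxygen sums to 3.03007; scaling by 8/3.03007 = 2.64020 puts the formula on 8 O.
Na: 0.29946 × 2.64020 = 0.791 atoms per formula unit.

0.791 Na apfu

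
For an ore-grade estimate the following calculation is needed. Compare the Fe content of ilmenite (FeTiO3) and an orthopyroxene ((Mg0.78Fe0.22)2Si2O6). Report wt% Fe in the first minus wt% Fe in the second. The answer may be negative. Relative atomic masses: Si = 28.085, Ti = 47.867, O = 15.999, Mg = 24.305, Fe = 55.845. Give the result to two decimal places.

First mineral: 55.845 g Fe in 151.709 g formula = 36.81 wt% Fe.
Second mineral: 24.572 g Fe in 214.652 g formula = 11.45 wt% Fe.
36.81% − 11.45% gives a difference of 25.36 percentage points.

25.36 percentage points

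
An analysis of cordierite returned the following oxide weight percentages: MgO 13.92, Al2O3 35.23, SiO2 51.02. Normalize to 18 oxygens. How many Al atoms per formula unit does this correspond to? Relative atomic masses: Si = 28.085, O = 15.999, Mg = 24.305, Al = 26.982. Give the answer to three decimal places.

13.92 wt% MgO ÷ 40.304 g/mol = 0.34538 mol, giving 0.34538 Mg and 0.34538 O.
35.23 wt% Al2O3 ÷ 101.961 g/mol = 0.34552 mol, giving 0.69104 Al and 1.03656 O.
51.02 wt% SiO2 ÷ 60.083 g/mol = 0.84916 mol, giving 0.84916 Si and 1.69832 O.
Oxygen sums to 3.08026; scaling by 18/3.08026 = 5.84366 puts the formula on 18 O.
Al: 0.69104 × 5.84366 = 4.038 atoms per formula unit.

4.038 Al apfu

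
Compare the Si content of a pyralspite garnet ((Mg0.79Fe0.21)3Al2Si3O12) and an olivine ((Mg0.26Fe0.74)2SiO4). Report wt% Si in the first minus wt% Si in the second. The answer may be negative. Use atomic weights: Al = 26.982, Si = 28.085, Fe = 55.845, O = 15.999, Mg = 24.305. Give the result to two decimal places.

4.93 percentage points

M((Mg0.79Fe0.21)3Al2Si3O12) = 422.992 g/mol, so wt% Si = 84.255/422.992 × 100 = 19.92%.
M((Mg0.26Fe0.74)2SiO4) = 187.370 g/mol, so wt% Si = 28.085/187.370 × 100 = 14.99%.
19.92 − 14.99 = 4.93 pp.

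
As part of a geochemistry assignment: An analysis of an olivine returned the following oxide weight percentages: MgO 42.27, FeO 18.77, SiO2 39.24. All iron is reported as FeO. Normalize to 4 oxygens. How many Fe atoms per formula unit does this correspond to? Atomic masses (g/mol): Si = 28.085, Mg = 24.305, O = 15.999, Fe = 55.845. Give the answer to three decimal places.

42.27 wt% MgO ÷ 40.304 g/mol = 1.04878 mol, giving 1.04878 Mg and 1.04878 O.
18.77 wt% FeO ÷ 71.844 g/mol = 0.26126 mol, giving 0.26126 Fe and 0.26126 O.
39.24 wt% SiO2 ÷ 60.083 g/mol = 0.65310 mol, giving 0.65310 Si and 1.30620 O.
Oxygen sums to 2.61624; scaling by 4/2.61624 = 1.52891 puts the formula on 4 O.
Fe: 0.26126 × 1.52891 = 0.399 atoms per formula unit.

0.399 Fe apfu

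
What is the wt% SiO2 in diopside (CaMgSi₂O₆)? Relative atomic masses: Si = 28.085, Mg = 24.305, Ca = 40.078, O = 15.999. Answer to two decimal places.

55.49 wt%

Molar mass of CaMgSi₂O₆ = 1*40.078 + 1*24.305 + 2*28.085 + 6*15.999 = 216.547 g/mol.
Each formula unit contains 2 Si, equivalent to 2/1 = 2.0000 mol SiO2.
M(SiO2) = 1×28.085 + 2×15.999 = 60.083 g/mol.
Mass of SiO2 per formula unit = 2.0000 × 60.083 = 120.166 g.
SiO2 wt% = 120.166 / 216.547 × 100 = 55.49%.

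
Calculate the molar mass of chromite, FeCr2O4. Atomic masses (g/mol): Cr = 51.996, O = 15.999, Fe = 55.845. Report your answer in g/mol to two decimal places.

223.83 g/mol

The formula mass is the sum 1·55.845 + 2·51.996 + 4·15.999.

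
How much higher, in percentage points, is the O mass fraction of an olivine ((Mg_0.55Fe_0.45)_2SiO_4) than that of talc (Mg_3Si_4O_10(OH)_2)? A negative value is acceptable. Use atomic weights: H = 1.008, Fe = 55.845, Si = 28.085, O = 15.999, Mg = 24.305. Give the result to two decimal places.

-12.77 percentage points

First mineral: 63.996 g O in 169.077 g formula = 37.85 wt% O.
Second mineral: 191.988 g O in 379.259 g formula = 50.62 wt% O.
37.85% − 50.62% gives a difference of -12.77 percentage points.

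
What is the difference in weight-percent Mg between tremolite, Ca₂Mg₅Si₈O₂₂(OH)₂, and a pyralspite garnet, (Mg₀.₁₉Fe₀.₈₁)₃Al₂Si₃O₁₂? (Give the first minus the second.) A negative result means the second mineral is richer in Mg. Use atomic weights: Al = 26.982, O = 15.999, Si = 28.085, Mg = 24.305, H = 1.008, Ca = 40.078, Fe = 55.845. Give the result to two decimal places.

12.07 percentage points

Mg in Ca₂Mg₅Si₈O₂₂(OH)₂: molar mass 812.353 g/mol; 5×24.305 = 121.525 g → 14.96 wt%.
Mg in (Mg₀.₁₉Fe₀.₈₁)₃Al₂Si₃O₁₂: molar mass 479.764 g/mol; 0.57×24.305 = 13.854 g → 2.89 wt%.
Difference = 14.96 − 2.89 = 12.07 percentage points.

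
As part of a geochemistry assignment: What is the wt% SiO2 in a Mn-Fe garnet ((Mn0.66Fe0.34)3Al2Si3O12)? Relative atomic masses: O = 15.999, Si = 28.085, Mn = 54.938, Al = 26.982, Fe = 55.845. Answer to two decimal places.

Formula mass = 495.946 g/mol.
3 Si → 3.0000 mol SiO2 per formula unit; M(SiO2) = 60.083, so SiO2 mass = 180.249 g.
180.249/495.946 × 100 = 36.34 wt%.

36.34 wt%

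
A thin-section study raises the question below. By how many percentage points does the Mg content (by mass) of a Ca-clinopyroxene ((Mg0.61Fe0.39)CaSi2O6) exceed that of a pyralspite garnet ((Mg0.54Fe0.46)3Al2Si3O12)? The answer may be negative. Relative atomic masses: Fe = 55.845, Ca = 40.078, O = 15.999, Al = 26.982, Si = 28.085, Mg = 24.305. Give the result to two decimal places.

-2.34 percentage points

First mineral: 14.826 g Mg in 228.848 g formula = 6.48 wt% Mg.
Second mineral: 39.374 g Mg in 446.647 g formula = 8.82 wt% Mg.
6.48% − 8.82% gives a difference of -2.34 percentage points.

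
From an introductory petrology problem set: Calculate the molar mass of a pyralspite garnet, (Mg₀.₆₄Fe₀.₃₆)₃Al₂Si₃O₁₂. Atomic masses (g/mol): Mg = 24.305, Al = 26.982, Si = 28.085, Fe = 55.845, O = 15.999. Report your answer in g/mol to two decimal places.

437.19 g/mol

M = 1.92*24.305 + 1.08*55.845 + 2*26.982 + 3*28.085 + 12*15.999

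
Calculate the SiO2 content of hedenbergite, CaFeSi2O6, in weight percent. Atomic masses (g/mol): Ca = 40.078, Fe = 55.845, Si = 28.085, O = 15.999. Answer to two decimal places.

M(CaFeSi2O6) = 248.087 g/mol; M(SiO2) = 60.083 g/mol.
Moles SiO2 per formula unit = 2 Si ÷ 1 = 2.0000.
SiO2 fraction = (2.0000 × 60.083) / 248.087 = 120.166/248.087 = 0.4844.

48.44 wt%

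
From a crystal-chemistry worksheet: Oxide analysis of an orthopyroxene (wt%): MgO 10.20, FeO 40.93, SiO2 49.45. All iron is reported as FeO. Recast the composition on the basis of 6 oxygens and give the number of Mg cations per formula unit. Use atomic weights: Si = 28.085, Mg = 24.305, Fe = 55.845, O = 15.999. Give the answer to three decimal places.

10.20 wt% MgO ÷ 40.304 g/mol = 0.25308 mol, giving 0.25308 Mg and 0.25308 O.
40.93 wt% FeO ÷ 71.844 g/mol = 0.56971 mol, giving 0.56971 Fe and 0.56971 O.
49.45 wt% SiO2 ÷ 60.083 g/mol = 0.82303 mol, giving 0.82303 Si and 1.64606 O.
Oxygen sums to 2.46885; scaling by 6/2.46885 = 2.43028 puts the formula on 6 O.
Mg: 0.25308 × 2.43028 = 0.615 atoms per formula unit.

0.615 Mg apfu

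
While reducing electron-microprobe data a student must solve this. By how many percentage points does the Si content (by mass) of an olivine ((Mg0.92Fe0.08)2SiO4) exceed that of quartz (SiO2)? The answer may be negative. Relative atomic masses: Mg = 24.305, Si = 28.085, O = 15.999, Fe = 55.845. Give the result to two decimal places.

-27.47 percentage points

First mineral: 28.085 g Si in 145.737 g formula = 19.27 wt% Si.
Second mineral: 28.085 g Si in 60.083 g formula = 46.74 wt% Si.
19.27% − 46.74% gives a difference of -27.47 percentage points.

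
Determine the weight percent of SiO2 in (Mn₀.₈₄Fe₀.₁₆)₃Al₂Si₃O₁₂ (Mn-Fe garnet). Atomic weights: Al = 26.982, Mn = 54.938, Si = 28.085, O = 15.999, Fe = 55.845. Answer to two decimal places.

36.38 wt%

Molar mass of (Mn₀.₈₄Fe₀.₁₆)₃Al₂Si₃O₁₂ = 2.52×54.938 + 0.48×55.845 + 2×26.982 + 3×28.085 + 12×15.999 = 495.456 g/mol.
Each formula unit contains 3 Si, equivalent to 3/1 = 3.0000 mol SiO2.
M(SiO2) = 1×28.085 + 2×15.999 = 60.083 g/mol.
Mass of SiO2 per formula unit = 3.0000 × 60.083 = 180.249 g.
SiO2 wt% = 180.249 / 495.456 × 100 = 36.38%.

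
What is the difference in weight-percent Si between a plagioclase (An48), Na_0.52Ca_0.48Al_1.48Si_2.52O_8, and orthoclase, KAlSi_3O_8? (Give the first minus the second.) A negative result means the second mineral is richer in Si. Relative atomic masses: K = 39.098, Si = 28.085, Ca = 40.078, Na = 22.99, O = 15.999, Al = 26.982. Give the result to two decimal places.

Si in Na_0.52Ca_0.48Al_1.48Si_2.52O_8: molar mass 269.892 g/mol; 2.52×28.085 = 70.774 g → 26.22 wt%.
Si in KAlSi_3O_8: molar mass 278.327 g/mol; 3×28.085 = 84.255 g → 30.27 wt%.
Difference = 26.22 − 30.27 = -4.05 percentage points.

-4.05 percentage points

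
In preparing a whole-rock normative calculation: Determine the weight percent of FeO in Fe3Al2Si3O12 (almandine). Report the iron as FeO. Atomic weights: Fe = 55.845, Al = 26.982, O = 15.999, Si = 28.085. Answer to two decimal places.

43.30 wt%

M(Fe3Al2Si3O12) = 497.742 g/mol; M(FeO) = 71.844 g/mol.
Moles FeO per formula unit = 3 Fe ÷ 1 = 3.0000.
FeO fraction = (3.0000 × 71.844) / 497.742 = 215.532/497.742 = 0.4330.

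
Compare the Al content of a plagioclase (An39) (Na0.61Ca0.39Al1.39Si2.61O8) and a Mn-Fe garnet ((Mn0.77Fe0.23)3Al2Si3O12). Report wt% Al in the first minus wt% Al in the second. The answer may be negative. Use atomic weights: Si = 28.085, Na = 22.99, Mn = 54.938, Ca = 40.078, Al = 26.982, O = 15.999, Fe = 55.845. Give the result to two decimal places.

3.08 percentage points

M(Na0.61Ca0.39Al1.39Si2.61O8) = 268.453 g/mol, so wt% Al = 37.505/268.453 × 100 = 13.97%.
M((Mn0.77Fe0.23)3Al2Si3O12) = 495.647 g/mol, so wt% Al = 53.964/495.647 × 100 = 10.89%.
13.97 − 10.89 = 3.08 pp.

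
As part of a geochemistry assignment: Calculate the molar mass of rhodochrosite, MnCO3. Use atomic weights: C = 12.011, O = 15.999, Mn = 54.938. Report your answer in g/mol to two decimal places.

114.95 g/mol

Mn: 1 × 54.938 = 54.9380
C: 1 × 12.011 = 12.0110
O: 3 × 15.999 = 47.9970
Summing the contributions gives the formula mass.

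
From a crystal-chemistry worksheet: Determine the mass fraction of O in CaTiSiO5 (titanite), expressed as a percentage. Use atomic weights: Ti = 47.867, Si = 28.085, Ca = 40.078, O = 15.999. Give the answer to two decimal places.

40.81 weight percent

Formula mass = 1·40.078 + 1·47.867 + 1·28.085 + 5·15.999 = 196.025 g/mol, of which 79.995 g is O.
So O makes up 79.995/196.025 = 0.4081 of the mass, i.e. 40.81%.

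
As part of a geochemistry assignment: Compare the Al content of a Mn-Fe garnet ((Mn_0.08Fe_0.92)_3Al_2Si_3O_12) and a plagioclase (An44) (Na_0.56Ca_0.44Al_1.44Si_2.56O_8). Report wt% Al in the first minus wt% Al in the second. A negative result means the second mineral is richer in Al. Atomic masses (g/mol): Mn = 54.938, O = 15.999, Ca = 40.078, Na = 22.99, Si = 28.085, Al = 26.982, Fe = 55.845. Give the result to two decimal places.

First mineral: 53.964 g Al in 497.524 g formula = 10.85 wt% Al.
Second mineral: 38.854 g Al in 269.252 g formula = 14.43 wt% Al.
10.85% − 14.43% gives a difference of -3.58 percentage points.

-3.58 percentage points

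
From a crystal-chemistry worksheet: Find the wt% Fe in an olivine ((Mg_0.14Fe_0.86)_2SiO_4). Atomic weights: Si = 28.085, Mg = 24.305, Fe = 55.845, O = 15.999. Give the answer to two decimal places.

49.27 wt%

Formula mass = 0.28×24.305 + 1.72×55.845 + 1×28.085 + 4×15.999 = 194.940 g/mol, of which 96.053 g is Fe.
So Fe makes up 96.053/194.940 = 0.4927 of the mass, i.e. 49.27%.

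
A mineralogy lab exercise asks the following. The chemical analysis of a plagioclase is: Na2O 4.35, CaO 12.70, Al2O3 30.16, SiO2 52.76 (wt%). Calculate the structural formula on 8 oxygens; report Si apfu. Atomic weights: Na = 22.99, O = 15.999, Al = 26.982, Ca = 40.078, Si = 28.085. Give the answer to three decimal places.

Na2O: 4.35/61.979 = 0.07019 mol → 0.14038 mol Na, 0.07019 mol O.
CaO: 12.70/56.077 = 0.22647 mol → 0.22647 mol Ca, 0.22647 mol O.
Al2O3: 30.16/101.961 = 0.29580 mol → 0.59160 mol Al, 0.88740 mol O.
SiO2: 52.76/60.083 = 0.87812 mol → 0.87812 mol Si, 1.75624 mol O.
Total oxygen = 2.94030 mol. Normalization factor = 8/2.94030 = 2.72081.
Si per 8 O = 0.87812 × 2.72081 = 2.389.

2.389 Si apfu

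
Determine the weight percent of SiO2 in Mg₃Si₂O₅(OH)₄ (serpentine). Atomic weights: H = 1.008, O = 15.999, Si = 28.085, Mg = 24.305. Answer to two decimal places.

43.36 wt%

Molar mass of Mg₃Si₂O₅(OH)₄ = 3·24.305 + 2·28.085 + 9·15.999 + 4·1.008 = 277.108 g/mol.
Each formula unit contains 2 Si, equivalent to 2/1 = 2.0000 mol SiO2.
M(SiO2) = 1×28.085 + 2×15.999 = 60.083 g/mol.
Mass of SiO2 per formula unit = 2.0000 × 60.083 = 120.166 g.
SiO2 wt% = 120.166 / 277.108 × 100 = 43.36%.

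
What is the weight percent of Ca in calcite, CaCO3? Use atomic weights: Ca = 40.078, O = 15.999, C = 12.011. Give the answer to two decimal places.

Formula mass = 1·40.078 + 1·12.011 + 3·15.999 = 100.086 g/mol, of which 40.078 g is Ca.
So Ca makes up 40.078/100.086 = 0.4004 of the mass, i.e. 40.04%.

40.04 mass %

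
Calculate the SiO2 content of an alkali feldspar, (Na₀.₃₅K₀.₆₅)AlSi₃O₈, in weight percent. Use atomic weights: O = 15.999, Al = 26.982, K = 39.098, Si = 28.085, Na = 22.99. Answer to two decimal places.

M((Na₀.₃₅K₀.₆₅)AlSi₃O₈) = 272.689 g/mol; M(SiO2) = 60.083 g/mol.
Moles SiO2 per formula unit = 3 Si ÷ 1 = 3.0000.
SiO2 fraction = (3.0000 × 60.083) / 272.689 = 180.249/272.689 = 0.6610.

66.10 wt%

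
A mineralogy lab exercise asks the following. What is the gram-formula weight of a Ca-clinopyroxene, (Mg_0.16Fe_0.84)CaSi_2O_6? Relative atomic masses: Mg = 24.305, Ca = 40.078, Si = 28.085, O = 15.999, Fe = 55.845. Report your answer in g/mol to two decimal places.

243.04 g/mol

The formula mass is the sum 0.16*24.305 + 0.84*55.845 + 1*40.078 + 2*28.085 + 6*15.999.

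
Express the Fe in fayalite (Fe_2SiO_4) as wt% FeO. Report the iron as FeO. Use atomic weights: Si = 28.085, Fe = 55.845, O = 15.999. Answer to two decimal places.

70.51 wt%

Molar mass of Fe_2SiO_4 = 2*55.845 + 1*28.085 + 4*15.999 = 203.771 g/mol.
Each formula unit contains 2 Fe, equivalent to 2/1 = 2.0000 mol FeO.
M(FeO) = 1×55.845 + 1×15.999 = 71.844 g/mol.
Mass of FeO per formula unit = 2.0000 × 71.844 = 143.688 g.
FeO wt% = 143.688 / 203.771 × 100 = 70.51%.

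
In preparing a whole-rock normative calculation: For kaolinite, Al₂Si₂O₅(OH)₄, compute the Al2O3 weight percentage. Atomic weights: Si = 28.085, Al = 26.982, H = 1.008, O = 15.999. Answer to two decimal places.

39.50 wt%

Molar mass of Al₂Si₂O₅(OH)₄ = 2×26.982 + 2×28.085 + 9×15.999 + 4×1.008 = 258.157 g/mol.
Each formula unit contains 2 Al, equivalent to 2/2 = 1.0000 mol Al2O3.
M(Al2O3) = 2×26.982 + 3×15.999 = 101.961 g/mol.
Mass of Al2O3 per formula unit = 1.0000 × 101.961 = 101.961 g.
Al2O3 wt% = 101.961 / 258.157 × 100 = 39.50%.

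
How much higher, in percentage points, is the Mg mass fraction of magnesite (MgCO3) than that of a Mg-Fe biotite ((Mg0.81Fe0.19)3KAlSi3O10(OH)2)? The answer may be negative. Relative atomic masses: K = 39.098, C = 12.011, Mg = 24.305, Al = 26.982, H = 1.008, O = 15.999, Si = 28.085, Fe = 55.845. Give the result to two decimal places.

15.26 percentage points

M(MgCO3) = 84.313 g/mol, so wt% Mg = 24.305/84.313 × 100 = 28.83%.
M((Mg0.81Fe0.19)3KAlSi3O10(OH)2) = 435.232 g/mol, so wt% Mg = 59.061/435.232 × 100 = 13.57%.
28.83 − 13.57 = 15.26 pp.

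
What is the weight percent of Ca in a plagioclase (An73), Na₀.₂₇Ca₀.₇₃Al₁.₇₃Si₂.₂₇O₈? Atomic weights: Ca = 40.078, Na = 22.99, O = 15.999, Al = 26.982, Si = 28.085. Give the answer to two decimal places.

10.68 weight percent

Formula mass = 0.27*22.99 + 0.73*40.078 + 1.73*26.982 + 2.27*28.085 + 8*15.999 = 273.888 g/mol, of which 29.257 g is Ca.
So Ca makes up 29.257/273.888 = 0.1068 of the mass, i.e. 10.68%.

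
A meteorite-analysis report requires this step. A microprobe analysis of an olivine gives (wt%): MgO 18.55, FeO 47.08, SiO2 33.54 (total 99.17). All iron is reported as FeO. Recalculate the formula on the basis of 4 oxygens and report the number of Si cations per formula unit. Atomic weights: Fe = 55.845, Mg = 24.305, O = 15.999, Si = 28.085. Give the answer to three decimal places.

1.000 Si apfu

18.55 wt% MgO ÷ 40.304 g/mol = 0.46025 mol, giving 0.46025 Mg and 0.46025 O.
47.08 wt% FeO ÷ 71.844 g/mol = 0.65531 mol, giving 0.65531 Fe and 0.65531 O.
33.54 wt% SiO2 ÷ 60.083 g/mol = 0.55823 mol, giving 0.55823 Si and 1.11646 O.
Oxygen sums to 2.23202; scaling by 4/2.23202 = 1.79210 puts the formula on 4 O.
Si: 0.55823 × 1.79210 = 1.000 atoms per formula unit.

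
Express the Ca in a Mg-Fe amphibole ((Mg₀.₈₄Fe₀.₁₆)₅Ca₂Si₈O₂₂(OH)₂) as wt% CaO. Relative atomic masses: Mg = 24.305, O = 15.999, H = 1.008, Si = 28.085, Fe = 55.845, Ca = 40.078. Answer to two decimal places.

13.39 wt%

Formula mass = 837.585 g/mol.
2 Ca → 2.0000 mol CaO per formula unit; M(CaO) = 56.077, so CaO mass = 112.154 g.
112.154/837.585 × 100 = 13.39 wt%.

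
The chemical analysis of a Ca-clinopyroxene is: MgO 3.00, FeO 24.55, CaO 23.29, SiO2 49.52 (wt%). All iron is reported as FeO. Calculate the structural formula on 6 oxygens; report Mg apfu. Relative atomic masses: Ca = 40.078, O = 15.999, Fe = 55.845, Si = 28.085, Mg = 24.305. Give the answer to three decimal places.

MgO: 3.00/40.304 = 0.07443 mol → 0.07443 mol Mg, 0.07443 mol O.
FeO: 24.55/71.844 = 0.34171 mol → 0.34171 mol Fe, 0.34171 mol O.
CaO: 23.29/56.077 = 0.41532 mol → 0.41532 mol Ca, 0.41532 mol O.
SiO2: 49.52/60.083 = 0.82419 mol → 0.82419 mol Si, 1.64838 mol O.
Total oxygen = 2.47984 mol. Normalization factor = 6/2.47984 = 2.41951.
Mg per 6 O = 0.07443 × 2.41951 = 0.180.

0.180 Mg apfu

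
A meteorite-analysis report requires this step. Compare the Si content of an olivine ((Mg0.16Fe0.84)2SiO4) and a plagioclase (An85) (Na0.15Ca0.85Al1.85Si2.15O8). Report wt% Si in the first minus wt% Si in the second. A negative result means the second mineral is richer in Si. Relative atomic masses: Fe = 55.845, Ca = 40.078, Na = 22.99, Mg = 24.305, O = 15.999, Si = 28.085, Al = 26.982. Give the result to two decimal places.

-7.39 percentage points

Si in (Mg0.16Fe0.84)2SiO4: molar mass 193.678 g/mol; 1×28.085 = 28.085 g → 14.50 wt%.
Si in Na0.15Ca0.85Al1.85Si2.15O8: molar mass 275.806 g/mol; 2.15×28.085 = 60.383 g → 21.89 wt%.
Difference = 14.50 − 21.89 = -7.39 percentage points.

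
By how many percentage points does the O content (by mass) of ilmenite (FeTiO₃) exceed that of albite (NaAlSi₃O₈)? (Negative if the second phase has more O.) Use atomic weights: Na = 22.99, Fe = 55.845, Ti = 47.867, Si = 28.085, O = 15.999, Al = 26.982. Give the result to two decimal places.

-17.17 percentage points

O in FeTiO₃: molar mass 151.709 g/mol; 3×15.999 = 47.997 g → 31.64 wt%.
O in NaAlSi₃O₈: molar mass 262.219 g/mol; 8×15.999 = 127.992 g → 48.81 wt%.
Difference = 31.64 − 48.81 = -17.17 percentage points.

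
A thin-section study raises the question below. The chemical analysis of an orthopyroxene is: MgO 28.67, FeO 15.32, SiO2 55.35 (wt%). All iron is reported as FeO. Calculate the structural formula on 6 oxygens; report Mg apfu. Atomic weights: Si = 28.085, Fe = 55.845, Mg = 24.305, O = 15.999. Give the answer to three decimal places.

28.67 wt% MgO ÷ 40.304 g/mol = 0.71134 mol, giving 0.71134 Mg and 0.71134 O.
15.32 wt% FeO ÷ 71.844 g/mol = 0.21324 mol, giving 0.21324 Fe and 0.21324 O.
55.35 wt% SiO2 ÷ 60.083 g/mol = 0.92123 mol, giving 0.92123 Si and 1.84246 O.
Oxygen sums to 2.76704; scaling by 6/2.76704 = 2.16838 puts the formula on 6 O.
Mg: 0.71134 × 2.16838 = 1.542 atoms per formula unit.

1.542 Mg apfu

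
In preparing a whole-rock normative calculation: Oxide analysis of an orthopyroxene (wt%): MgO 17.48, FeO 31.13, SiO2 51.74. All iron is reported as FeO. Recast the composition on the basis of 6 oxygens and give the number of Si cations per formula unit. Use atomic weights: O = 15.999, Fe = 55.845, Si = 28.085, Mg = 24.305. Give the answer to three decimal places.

MgO: 17.48/40.304 = 0.43370 mol → 0.43370 mol Mg, 0.43370 mol O.
FeO: 31.13/71.844 = 0.43330 mol → 0.43330 mol Fe, 0.43330 mol O.
SiO2: 51.74/60.083 = 0.86114 mol → 0.86114 mol Si, 1.72228 mol O.
Total oxygen = 2.58928 mol. Normalization factor = 6/2.58928 = 2.31725.
Si per 6 O = 0.86114 × 2.31725 = 1.995.

1.995 Si apfu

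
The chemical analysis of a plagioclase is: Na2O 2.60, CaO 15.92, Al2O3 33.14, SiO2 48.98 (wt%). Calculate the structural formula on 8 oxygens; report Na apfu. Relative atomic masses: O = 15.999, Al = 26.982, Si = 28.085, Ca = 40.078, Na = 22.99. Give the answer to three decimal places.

0.229 Na apfu

Na2O (M=61.979): mol = 0.04195; Na = 0.08390, O = 0.04195.
CaO (M=56.077): mol = 0.28390; Ca = 0.28390, O = 0.28390.
Al2O3 (M=101.961): mol = 0.32503; Al = 0.65006, O = 0.97509.
SiO2 (M=60.083): mol = 0.81521; Si = 0.81521, O = 1.63042.
ΣO = 2.93136; factor = 8/ΣO = 2.72911.
Na apfu = 0.08390 × 2.72911 = 0.229.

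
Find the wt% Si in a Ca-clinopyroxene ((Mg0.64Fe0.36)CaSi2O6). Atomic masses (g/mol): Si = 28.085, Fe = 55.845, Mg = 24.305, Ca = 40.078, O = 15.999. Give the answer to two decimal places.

24.65 weight percent

Formula mass = 0.64·24.305 + 0.36·55.845 + 1·40.078 + 2·28.085 + 6·15.999 = 227.901 g/mol, of which 56.170 g is Si.
So Si makes up 56.170/227.901 = 0.2465 of the mass, i.e. 24.65%.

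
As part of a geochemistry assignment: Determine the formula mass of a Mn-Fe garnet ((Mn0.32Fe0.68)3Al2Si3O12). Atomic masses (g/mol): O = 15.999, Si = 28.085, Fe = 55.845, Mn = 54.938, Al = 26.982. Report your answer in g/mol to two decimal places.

Mn: 0.96 × 54.938 = 52.7405
Fe: 2.04 × 55.845 = 113.9238
Al: 2 × 26.982 = 53.9640
Si: 3 × 28.085 = 84.2550
O: 12 × 15.999 = 191.9880
Summing the contributions gives the formula mass.

496.87 g/mol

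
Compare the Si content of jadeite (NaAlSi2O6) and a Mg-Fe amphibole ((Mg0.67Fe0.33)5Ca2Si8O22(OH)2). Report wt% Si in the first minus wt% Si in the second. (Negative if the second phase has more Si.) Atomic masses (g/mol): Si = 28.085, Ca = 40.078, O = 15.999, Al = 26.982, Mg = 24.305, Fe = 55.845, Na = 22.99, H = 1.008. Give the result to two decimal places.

1.80 percentage points

First mineral: 56.170 g Si in 202.136 g formula = 27.79 wt% Si.
Second mineral: 224.680 g Si in 864.394 g formula = 25.99 wt% Si.
27.79% − 25.99% gives a difference of 1.80 percentage points.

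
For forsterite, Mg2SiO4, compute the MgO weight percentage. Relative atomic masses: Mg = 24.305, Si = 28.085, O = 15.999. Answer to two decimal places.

57.29 wt%

Formula mass = 140.691 g/mol.
2 Mg → 2.0000 mol MgO per formula unit; M(MgO) = 40.304, so MgO mass = 80.608 g.
80.608/140.691 × 100 = 57.29 wt%.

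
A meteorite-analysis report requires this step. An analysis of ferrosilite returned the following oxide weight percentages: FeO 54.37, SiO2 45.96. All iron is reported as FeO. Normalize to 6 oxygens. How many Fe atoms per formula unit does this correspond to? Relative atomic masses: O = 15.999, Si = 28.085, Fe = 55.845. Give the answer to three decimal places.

1.986 Fe apfu

FeO (M=71.844): mol = 0.75678; Fe = 0.75678, O = 0.75678.
SiO2 (M=60.083): mol = 0.76494; Si = 0.76494, O = 1.52988.
ΣO = 2.28666; factor = 6/ΣO = 2.62391.
Fe apfu = 0.75678 × 2.62391 = 1.986.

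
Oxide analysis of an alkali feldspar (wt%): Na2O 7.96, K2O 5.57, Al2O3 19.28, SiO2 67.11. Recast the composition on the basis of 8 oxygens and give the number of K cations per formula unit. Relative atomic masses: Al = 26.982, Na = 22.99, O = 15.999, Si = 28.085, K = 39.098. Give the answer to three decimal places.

Na2O: 7.96/61.979 = 0.12843 mol → 0.25686 mol Na, 0.12843 mol O.
K2O: 5.57/94.195 = 0.05913 mol → 0.11826 mol K, 0.05913 mol O.
Al2O3: 19.28/101.961 = 0.18909 mol → 0.37818 mol Al, 0.56727 mol O.
SiO2: 67.11/60.083 = 1.11695 mol → 1.11695 mol Si, 2.23390 mol O.
Total oxygen = 2.98873 mol. Normalization factor = 8/2.98873 = 2.67672.
K per 8 O = 0.11826 × 2.67672 = 0.317.

0.317 K apfu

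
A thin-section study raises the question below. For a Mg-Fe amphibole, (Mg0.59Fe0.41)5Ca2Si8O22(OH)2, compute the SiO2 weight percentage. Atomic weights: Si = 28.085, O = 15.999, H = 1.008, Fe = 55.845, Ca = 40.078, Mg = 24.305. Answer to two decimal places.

M((Mg0.59Fe0.41)5Ca2Si8O22(OH)2) = 877.010 g/mol; M(SiO2) = 60.083 g/mol.
Moles SiO2 per formula unit = 8 Si ÷ 1 = 8.0000.
SiO2 fraction = (8.0000 × 60.083) / 877.010 = 480.664/877.010 = 0.5481.

54.81 wt%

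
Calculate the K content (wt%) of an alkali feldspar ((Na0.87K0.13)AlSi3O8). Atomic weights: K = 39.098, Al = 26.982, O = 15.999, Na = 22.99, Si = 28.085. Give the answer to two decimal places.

1.92 wt%

M((Na0.87K0.13)AlSi3O8) = 264.313 g/mol.
K contributes 0.13 × 39.098 = 5.083 g per mole.
5.083/264.313 = 0.0192 → 1.92%.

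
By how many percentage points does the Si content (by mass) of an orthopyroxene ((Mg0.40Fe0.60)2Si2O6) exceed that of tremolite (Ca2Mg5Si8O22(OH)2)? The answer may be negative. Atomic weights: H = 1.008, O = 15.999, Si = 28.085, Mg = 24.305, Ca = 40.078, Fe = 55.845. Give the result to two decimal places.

First mineral: 56.170 g Si in 238.622 g formula = 23.54 wt% Si.
Second mineral: 224.680 g Si in 812.353 g formula = 27.66 wt% Si.
23.54% − 27.66% gives a difference of -4.12 percentage points.

-4.12 percentage points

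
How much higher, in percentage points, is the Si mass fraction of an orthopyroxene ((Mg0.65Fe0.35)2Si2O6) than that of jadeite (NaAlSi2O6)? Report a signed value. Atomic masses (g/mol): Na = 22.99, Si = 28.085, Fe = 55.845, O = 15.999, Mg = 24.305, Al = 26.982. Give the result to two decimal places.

-2.58 percentage points

First mineral: 56.170 g Si in 222.852 g formula = 25.21 wt% Si.
Second mineral: 56.170 g Si in 202.136 g formula = 27.79 wt% Si.
25.21% − 27.79% gives a difference of -2.58 percentage points.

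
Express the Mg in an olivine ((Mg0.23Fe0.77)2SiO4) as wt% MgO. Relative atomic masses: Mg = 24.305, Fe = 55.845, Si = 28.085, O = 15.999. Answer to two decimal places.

Formula mass = 189.263 g/mol.
0.46 Mg → 0.4600 mol MgO per formula unit; M(MgO) = 40.304, so MgO mass = 18.540 g.
18.540/189.263 × 100 = 9.80 wt%.

9.80 wt%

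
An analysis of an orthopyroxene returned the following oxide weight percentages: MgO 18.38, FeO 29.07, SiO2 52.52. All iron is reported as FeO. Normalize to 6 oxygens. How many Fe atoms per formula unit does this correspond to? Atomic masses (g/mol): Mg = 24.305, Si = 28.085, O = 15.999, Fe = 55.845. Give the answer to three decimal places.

0.931 Fe apfu

MgO (M=40.304): mol = 0.45603; Mg = 0.45603, O = 0.45603.
FeO (M=71.844): mol = 0.40463; Fe = 0.40463, O = 0.40463.
SiO2 (M=60.083): mol = 0.87412; Si = 0.87412, O = 1.74824.
ΣO = 2.60890; factor = 6/ΣO = 2.29982.
Fe apfu = 0.40463 × 2.29982 = 0.931.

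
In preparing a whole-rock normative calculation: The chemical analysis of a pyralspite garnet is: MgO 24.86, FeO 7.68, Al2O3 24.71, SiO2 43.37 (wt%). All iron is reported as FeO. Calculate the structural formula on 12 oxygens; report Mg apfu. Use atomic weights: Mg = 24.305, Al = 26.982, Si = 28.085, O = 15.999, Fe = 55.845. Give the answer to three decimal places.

MgO: 24.86/40.304 = 0.61681 mol → 0.61681 mol Mg, 0.61681 mol O.
FeO: 7.68/71.844 = 0.10690 mol → 0.10690 mol Fe, 0.10690 mol O.
Al2O3: 24.71/101.961 = 0.24235 mol → 0.48470 mol Al, 0.72705 mol O.
SiO2: 43.37/60.083 = 0.72183 mol → 0.72183 mol Si, 1.44366 mol O.
Total oxygen = 2.89442 mol. Normalization factor = 12/2.89442 = 4.14591.
Mg per 12 O = 0.61681 × 4.14591 = 2.557.

2.557 Mg apfu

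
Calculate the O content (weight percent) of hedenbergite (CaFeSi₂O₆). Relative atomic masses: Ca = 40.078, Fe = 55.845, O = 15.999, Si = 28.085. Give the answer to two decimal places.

M(CaFeSi₂O₆) = 248.087 g/mol.
O contributes 6 × 15.999 = 95.994 g per mole.
95.994/248.087 = 0.3869 → 38.69%.

38.69 weight percent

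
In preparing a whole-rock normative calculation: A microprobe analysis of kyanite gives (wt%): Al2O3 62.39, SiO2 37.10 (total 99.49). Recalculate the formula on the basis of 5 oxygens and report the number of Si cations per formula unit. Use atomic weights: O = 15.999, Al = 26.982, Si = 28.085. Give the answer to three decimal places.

1.005 Si apfu

62.39 wt% Al2O3 ÷ 101.961 g/mol = 0.61190 mol, giving 1.22380 Al and 1.83570 O.
37.10 wt% SiO2 ÷ 60.083 g/mol = 0.61748 mol, giving 0.61748 Si and 1.23496 O.
Oxygen sums to 3.07066; scaling by 5/3.07066 = 1.62831 puts the formula on 5 O.
Si: 0.61748 × 1.62831 = 1.005 atoms per formula unit.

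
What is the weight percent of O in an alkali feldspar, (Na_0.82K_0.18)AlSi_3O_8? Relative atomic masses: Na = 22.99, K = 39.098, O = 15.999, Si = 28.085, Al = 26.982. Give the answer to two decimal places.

48.28 wt%

Molar mass of (Na_0.82K_0.18)AlSi_3O_8: 0.82·22.99 + 0.18·39.098 + 1·26.982 + 3·28.085 + 8·15.999 = 265.118 g/mol.
Mass of O per formula unit: 8 × 15.999 = 127.992 g.
Weight fraction O = 127.992 / 265.118 = 0.4828.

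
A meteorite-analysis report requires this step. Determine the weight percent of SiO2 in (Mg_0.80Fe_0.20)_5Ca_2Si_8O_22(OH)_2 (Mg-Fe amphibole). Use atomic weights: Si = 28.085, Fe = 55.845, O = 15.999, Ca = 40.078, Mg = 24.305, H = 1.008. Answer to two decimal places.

56.96 wt%

Formula mass = 843.893 g/mol.
8 Si → 8.0000 mol SiO2 per formula unit; M(SiO2) = 60.083, so SiO2 mass = 480.664 g.
480.664/843.893 × 100 = 56.96 wt%.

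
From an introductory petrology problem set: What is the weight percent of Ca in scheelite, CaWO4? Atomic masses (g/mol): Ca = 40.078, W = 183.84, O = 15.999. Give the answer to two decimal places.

M(CaWO4) = 287.914 g/mol.
Ca contributes 1 × 40.078 = 40.078 g per mole.
40.078/287.914 = 0.1392 → 13.92%.

13.92 weight percent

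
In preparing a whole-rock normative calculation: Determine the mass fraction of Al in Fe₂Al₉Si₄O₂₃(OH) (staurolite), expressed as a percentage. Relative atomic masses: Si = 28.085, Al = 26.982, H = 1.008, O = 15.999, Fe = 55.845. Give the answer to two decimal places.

M(Fe₂Al₉Si₄O₂₃(OH)) = 851.852 g/mol.
Al contributes 9 × 26.982 = 242.838 g per mole.
242.838/851.852 = 0.2851 → 28.51%.

28.51 weight percent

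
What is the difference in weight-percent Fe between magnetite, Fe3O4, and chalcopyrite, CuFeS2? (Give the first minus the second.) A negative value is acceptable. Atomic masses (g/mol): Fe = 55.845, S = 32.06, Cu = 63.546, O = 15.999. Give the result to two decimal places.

Fe in Fe3O4: molar mass 231.531 g/mol; 3×55.845 = 167.535 g → 72.36 wt%.
Fe in CuFeS2: molar mass 183.511 g/mol; 1×55.845 = 55.845 g → 30.43 wt%.
Difference = 72.36 − 30.43 = 41.93 percentage points.

41.93 percentage points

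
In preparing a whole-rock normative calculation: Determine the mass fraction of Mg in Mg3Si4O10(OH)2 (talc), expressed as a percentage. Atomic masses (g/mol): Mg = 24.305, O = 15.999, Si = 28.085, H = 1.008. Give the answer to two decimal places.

Formula mass = 3×24.305 + 4×28.085 + 12×15.999 + 2×1.008 = 379.259 g/mol, of which 72.915 g is Mg.
So Mg makes up 72.915/379.259 = 0.1923 of the mass, i.e. 19.23%.

19.23 wt%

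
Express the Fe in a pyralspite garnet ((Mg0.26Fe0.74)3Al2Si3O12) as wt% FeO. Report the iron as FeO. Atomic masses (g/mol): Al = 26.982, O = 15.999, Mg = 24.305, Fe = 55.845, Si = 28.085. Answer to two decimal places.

M((Mg0.26Fe0.74)3Al2Si3O12) = 473.141 g/mol; M(FeO) = 71.844 g/mol.
Moles FeO per formula unit = 2.22 Fe ÷ 1 = 2.2200.
FeO fraction = (2.2200 × 71.844) / 473.141 = 159.494/473.141 = 0.3371.

33.71 wt%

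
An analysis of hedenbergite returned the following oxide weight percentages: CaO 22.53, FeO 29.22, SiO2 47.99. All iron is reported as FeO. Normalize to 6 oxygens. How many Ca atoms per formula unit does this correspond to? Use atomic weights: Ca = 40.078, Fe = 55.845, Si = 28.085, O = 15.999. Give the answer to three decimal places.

1.002 Ca apfu

CaO: 22.53/56.077 = 0.40177 mol → 0.40177 mol Ca, 0.40177 mol O.
FeO: 29.22/71.844 = 0.40671 mol → 0.40671 mol Fe, 0.40671 mol O.
SiO2: 47.99/60.083 = 0.79873 mol → 0.79873 mol Si, 1.59746 mol O.
Total oxygen = 2.40594 mol. Normalization factor = 6/2.40594 = 2.49383.
Ca per 6 O = 0.40177 × 2.49383 = 1.002.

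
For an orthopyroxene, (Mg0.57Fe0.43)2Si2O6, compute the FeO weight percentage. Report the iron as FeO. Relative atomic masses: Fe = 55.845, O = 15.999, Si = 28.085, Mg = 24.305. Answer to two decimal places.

Formula mass = 227.898 g/mol.
0.86 Fe → 0.8600 mol FeO per formula unit; M(FeO) = 71.844, so FeO mass = 61.786 g.
61.786/227.898 × 100 = 27.11 wt%.

27.11 wt%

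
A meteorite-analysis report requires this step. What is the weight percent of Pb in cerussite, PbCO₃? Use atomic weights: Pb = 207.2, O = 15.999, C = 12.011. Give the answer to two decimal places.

Molar mass of PbCO₃: 1*207.2 + 1*12.011 + 3*15.999 = 267.208 g/mol.
Mass of Pb per formula unit: 1 × 207.2 = 207.200 g.
Weight fraction Pb = 207.200 / 267.208 = 0.7754.

77.54 weight percent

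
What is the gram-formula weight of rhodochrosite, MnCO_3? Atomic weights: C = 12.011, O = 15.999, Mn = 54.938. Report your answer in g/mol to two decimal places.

The formula mass is the sum 1*54.938 + 1*12.011 + 3*15.999.

114.95 g/mol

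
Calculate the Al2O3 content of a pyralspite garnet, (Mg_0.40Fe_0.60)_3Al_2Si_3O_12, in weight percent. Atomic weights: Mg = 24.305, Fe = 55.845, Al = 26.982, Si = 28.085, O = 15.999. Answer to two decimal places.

Formula mass = 459.894 g/mol.
2 Al → 1.0000 mol Al2O3 per formula unit; M(Al2O3) = 101.961, so Al2O3 mass = 101.961 g.
101.961/459.894 × 100 = 22.17 wt%.

22.17 wt%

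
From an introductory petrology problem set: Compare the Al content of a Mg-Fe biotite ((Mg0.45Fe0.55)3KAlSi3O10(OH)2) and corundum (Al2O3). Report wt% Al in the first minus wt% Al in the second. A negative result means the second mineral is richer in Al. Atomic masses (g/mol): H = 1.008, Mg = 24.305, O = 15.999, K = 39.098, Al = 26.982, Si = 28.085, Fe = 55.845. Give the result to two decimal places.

M((Mg0.45Fe0.55)3KAlSi3O10(OH)2) = 469.295 g/mol, so wt% Al = 26.982/469.295 × 100 = 5.75%.
M(Al2O3) = 101.961 g/mol, so wt% Al = 53.964/101.961 × 100 = 52.93%.
5.75 − 52.93 = -47.18 pp.

-47.18 percentage points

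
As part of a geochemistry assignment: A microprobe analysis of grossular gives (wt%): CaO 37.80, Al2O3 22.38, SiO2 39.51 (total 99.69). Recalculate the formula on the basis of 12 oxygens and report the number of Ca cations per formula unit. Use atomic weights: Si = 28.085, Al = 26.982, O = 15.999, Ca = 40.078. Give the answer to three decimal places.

CaO: 37.80/56.077 = 0.67407 mol → 0.67407 mol Ca, 0.67407 mol O.
Al2O3: 22.38/101.961 = 0.21950 mol → 0.43900 mol Al, 0.65850 mol O.
SiO2: 39.51/60.083 = 0.65759 mol → 0.65759 mol Si, 1.31518 mol O.
Total oxygen = 2.64775 mol. Normalization factor = 12/2.64775 = 4.53215.
Ca per 12 O = 0.67407 × 4.53215 = 3.055.

3.055 Ca apfu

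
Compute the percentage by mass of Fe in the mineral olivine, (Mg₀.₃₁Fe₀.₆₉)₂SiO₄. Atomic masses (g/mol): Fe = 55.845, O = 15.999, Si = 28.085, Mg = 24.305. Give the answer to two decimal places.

Molar mass of (Mg₀.₃₁Fe₀.₆₉)₂SiO₄: 0.62·24.305 + 1.38·55.845 + 1·28.085 + 4·15.999 = 184.216 g/mol.
Mass of Fe per formula unit: 1.38 × 55.845 = 77.066 g.
Weight fraction Fe = 77.066 / 184.216 = 0.4183.

41.83 wt%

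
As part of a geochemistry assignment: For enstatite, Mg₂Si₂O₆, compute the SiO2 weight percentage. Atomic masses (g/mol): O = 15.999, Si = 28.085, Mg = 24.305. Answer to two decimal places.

59.85 wt%

M(Mg₂Si₂O₆) = 200.774 g/mol; M(SiO2) = 60.083 g/mol.
Moles SiO2 per formula unit = 2 Si ÷ 1 = 2.0000.
SiO2 fraction = (2.0000 × 60.083) / 200.774 = 120.166/200.774 = 0.5985.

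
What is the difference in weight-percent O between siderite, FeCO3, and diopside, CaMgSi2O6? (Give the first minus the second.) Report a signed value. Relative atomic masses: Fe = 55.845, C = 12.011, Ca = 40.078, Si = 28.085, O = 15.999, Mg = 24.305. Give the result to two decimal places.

M(FeCO3) = 115.853 g/mol, so wt% O = 47.997/115.853 × 100 = 41.43%.
M(CaMgSi2O6) = 216.547 g/mol, so wt% O = 95.994/216.547 × 100 = 44.33%.
41.43 − 44.33 = -2.90 pp.

-2.90 percentage points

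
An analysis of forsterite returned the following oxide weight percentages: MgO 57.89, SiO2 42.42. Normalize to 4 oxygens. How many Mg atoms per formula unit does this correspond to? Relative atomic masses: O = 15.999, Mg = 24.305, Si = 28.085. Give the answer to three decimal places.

MgO: 57.89/40.304 = 1.43633 mol → 1.43633 mol Mg, 1.43633 mol O.
SiO2: 42.42/60.083 = 0.70602 mol → 0.70602 mol Si, 1.41204 mol O.
Total oxygen = 2.84837 mol. Normalization factor = 4/2.84837 = 1.40431.
Mg per 4 O = 1.43633 × 1.40431 = 2.017.

2.017 Mg apfu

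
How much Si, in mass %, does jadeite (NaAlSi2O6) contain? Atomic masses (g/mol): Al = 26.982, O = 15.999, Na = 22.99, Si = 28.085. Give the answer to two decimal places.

27.79 mass %

Molar mass of NaAlSi2O6: 1*22.99 + 1*26.982 + 2*28.085 + 6*15.999 = 202.136 g/mol.
Mass of Si per formula unit: 2 × 28.085 = 56.170 g.
Weight fraction Si = 56.170 / 202.136 = 0.2779.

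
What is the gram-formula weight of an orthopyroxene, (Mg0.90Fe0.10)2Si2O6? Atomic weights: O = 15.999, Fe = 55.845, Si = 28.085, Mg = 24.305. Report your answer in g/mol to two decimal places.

The formula mass is the sum 1.80×24.305 + 0.20×55.845 + 2×28.085 + 6×15.999.

207.08 g/mol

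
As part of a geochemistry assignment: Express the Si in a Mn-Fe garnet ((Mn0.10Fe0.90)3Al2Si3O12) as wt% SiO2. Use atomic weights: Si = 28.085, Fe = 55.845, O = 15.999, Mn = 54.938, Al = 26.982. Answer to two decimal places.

M((Mn0.10Fe0.90)3Al2Si3O12) = 497.470 g/mol; M(SiO2) = 60.083 g/mol.
Moles SiO2 per formula unit = 3 Si ÷ 1 = 3.0000.
SiO2 fraction = (3.0000 × 60.083) / 497.470 = 180.249/497.470 = 0.3623.

36.23 wt%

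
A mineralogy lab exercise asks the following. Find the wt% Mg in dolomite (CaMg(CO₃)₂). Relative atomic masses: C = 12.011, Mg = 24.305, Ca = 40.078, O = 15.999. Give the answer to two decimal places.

13.18 weight percent

Molar mass of CaMg(CO₃)₂: 1*40.078 + 1*24.305 + 2*12.011 + 6*15.999 = 184.399 g/mol.
Mass of Mg per formula unit: 1 × 24.305 = 24.305 g.
Weight fraction Mg = 24.305 / 184.399 = 0.1318.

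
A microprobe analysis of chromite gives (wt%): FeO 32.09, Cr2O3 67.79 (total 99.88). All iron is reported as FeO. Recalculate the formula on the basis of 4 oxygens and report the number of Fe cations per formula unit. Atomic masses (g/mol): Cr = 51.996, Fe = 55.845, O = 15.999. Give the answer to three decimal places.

FeO: 32.09/71.844 = 0.44666 mol → 0.44666 mol Fe, 0.44666 mol O.
Cr2O3: 67.79/151.989 = 0.44602 mol → 0.89204 mol Cr, 1.33806 mol O.
Total oxygen = 1.78472 mol. Normalization factor = 4/1.78472 = 2.24125.
Fe per 4 O = 0.44666 × 2.24125 = 1.001.

1.001 Fe apfu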